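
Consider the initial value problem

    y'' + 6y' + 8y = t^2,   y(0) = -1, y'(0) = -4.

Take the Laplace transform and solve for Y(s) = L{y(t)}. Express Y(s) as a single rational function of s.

Apply the Laplace transform to the equation.
Using L{y''} = s^2 Y - s·y(0) - y'(0) and L{y'} = sY - y(0), with y(0) = -1, y'(0) = -4, the left side becomes (s^2 + 6*s + 8)Y - (-s - 10).
The right side is L{t^2} = 2/s^3.
So (s^2 + 6*s + 8)Y = 2/s^3 + (-s - 10).
Solve for Y(s) and write it as one ratio of polynomials.

Y(s) = (-s^4 - 10*s^3 + 2)/(s^5 + 6*s^4 + 8*s^3)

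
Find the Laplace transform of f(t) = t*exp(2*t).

(s - 2)^(-2)

L{e^(2t)} = 1/(s - 2).
Then apply L{t·g(t)} = -d/ds[G(s)] with G(s) = 1/(s - 2):
differentiating 1 time and applying the sign gives (s - 2)^(-2).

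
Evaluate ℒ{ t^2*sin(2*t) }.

4*(3*s^2 - 4)/(s^2 + 4)^3

L{sin(2t)} = 2/(s^2 + 4).
Then apply L{t^2·g(t)} = (-1)^2 d^2/ds^2[G(s)] with G(s) = 2/(s^2 + 4):
differentiating 2 times and applying the sign gives 4*(3*s^2 - 4)/(s^2 + 4)^3.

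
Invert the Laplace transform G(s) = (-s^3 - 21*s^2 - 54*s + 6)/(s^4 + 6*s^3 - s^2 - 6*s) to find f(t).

Factor the denominator: s^4 + 6*s^3 - s^2 - 6*s = s*(s - 1)*(s + 1)*(s + 6).
Partial fraction decomposition gives [1/(s + 6)] + [-1/s] + [4/(s + 1)] + [-5/(s - 1)].
Invert each term: 1/(s + 6) ↔ e^(-6t); -1/(s - 0) ↔ -e^(0t); 4/(s + 1) ↔ 4e^(-t); -5/(s - 1) ↔ -5e^(t).

f(t) = -5*exp(t) - 1 + 4*exp(-t) + exp(-6*t)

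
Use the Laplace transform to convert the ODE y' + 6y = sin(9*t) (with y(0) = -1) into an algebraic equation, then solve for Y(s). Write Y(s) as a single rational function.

Y(s) = (-s^2 - 72)/(s^3 + 6*s^2 + 81*s + 486)

Apply the Laplace transform to the equation.
With L{y'} = sY - y(0) = sY - (-1): the LHS transforms to (s + 6)Y - (-1).
The right side is L{sin(9*t)} = 9/(s^2 + 81).
So (s + 6)Y = 9/(s^2 + 81) + (-1).
Solve for Y(s) and write it as one ratio of polynomials.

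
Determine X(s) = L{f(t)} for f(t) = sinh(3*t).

L{sinh(3t)} = 3/(s^2 - 9).

X(s) = 3/(s^2 - 9)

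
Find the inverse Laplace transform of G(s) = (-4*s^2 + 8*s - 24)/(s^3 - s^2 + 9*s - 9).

-2*exp(t) + 2*sin(3*t) - 2*cos(3*t)

Factor the denominator: s^3 - s^2 + 9*s - 9 = (s - 1)*(s^2 + 9).
Partial fraction decomposition gives [-2/(s - 1)] + [-2*s/(s^2 + 9)] + [6/(s^2 + 9)].
Invert each term: -2/(s - 1) ↔ -2e^(t); -2·s/(s^2 + 9) ↔ -2cos(3t); 2·3/(s^2 + 9) ↔ 2sin(3t).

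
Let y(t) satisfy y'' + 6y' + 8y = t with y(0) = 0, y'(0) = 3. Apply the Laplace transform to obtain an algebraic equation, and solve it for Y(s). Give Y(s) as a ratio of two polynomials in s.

Apply the Laplace transform to the equation.
The derivative rules (L{y''} = s^2 Y - s·y(0) - y'(0) and L{y'} = sY - y(0), with y(0) = 0, y'(0) = 3) turn the left side into (s^2 + 6*s + 8)Y - (3).
The right side is L{t} = s^(-2).
So (s^2 + 6*s + 8)Y = s^(-2) + (3).
Divide through and combine into a single rational function.

Y(s) = (3*s^2 + 1)/(s^4 + 6*s^3 + 8*s^2)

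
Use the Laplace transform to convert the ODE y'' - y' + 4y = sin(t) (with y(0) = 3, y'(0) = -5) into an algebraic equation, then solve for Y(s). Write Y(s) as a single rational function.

Transform both sides with L{·}.
Using L{y''} = s^2 Y - s·y(0) - y'(0) and L{y'} = sY - y(0), with y(0) = 3, y'(0) = -5, the left side becomes (s^2 - s + 4)Y - (3*s - 8).
The right side is L{sin(t)} = 1/(s^2 + 1).
So (s^2 - s + 4)Y = 1/(s^2 + 1) + (3*s - 8).
Divide through and combine into a single rational function.

Y(s) = (3*s^3 - 8*s^2 + 3*s - 7)/(s^4 - s^3 + 5*s^2 - s + 4)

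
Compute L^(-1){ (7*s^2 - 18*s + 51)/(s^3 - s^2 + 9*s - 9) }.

4*exp(t) - 5*sin(3*t) + 3*cos(3*t)

Factor the denominator: s^3 - s^2 + 9*s - 9 = (s - 1)*(s^2 + 9).
Partial fraction decomposition gives [4/(s - 1)] + [3*s/(s^2 + 9)] + [-15/(s^2 + 9)].
Invert each term: 4/(s - 1) ↔ 4e^(t); 3·s/(s^2 + 9) ↔ 3cos(3t); -5·3/(s^2 + 9) ↔ -5sin(3t).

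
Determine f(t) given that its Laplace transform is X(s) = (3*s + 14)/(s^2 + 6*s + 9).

f(t) = 5*t*exp(-3*t) + 3*exp(-3*t)

Factor the denominator: s^2 + 6*s + 9 = (s + 3)^2.
Partial fraction decomposition gives [3/(s + 3)] + [5/(s + 3)^2].
Invert each term: 3/(s + 3) ↔ 3e^(-3t); 5/(s + 3)^2 ↔ 5t·e^(-3t).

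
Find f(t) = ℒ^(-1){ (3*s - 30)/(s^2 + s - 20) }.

f(t) = -2*exp(4*t) + 5*exp(-5*t)

Factor the denominator: s^2 + s - 20 = (s - 4)*(s + 5).
Partial fraction decomposition gives [-2/(s - 4)] + [5/(s + 5)].
Invert each term: -2/(s - 4) ↔ -2e^(4t); 5/(s + 5) ↔ 5e^(-5t).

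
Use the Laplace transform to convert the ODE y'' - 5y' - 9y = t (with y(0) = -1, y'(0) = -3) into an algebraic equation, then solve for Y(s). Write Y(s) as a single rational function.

Transform both sides with L{·}.
With L{y''} = s^2 Y - s·y(0) - y'(0) and L{y'} = sY - y(0), with y(0) = -1, y'(0) = -3: the LHS transforms to (s^2 - 5*s - 9)Y - (-s + 2).
The right side is L{t} = s^(-2).
So (s^2 - 5*s - 9)Y = s^(-2) + (-s + 2).
Divide through and combine into a single rational function.

Y(s) = (-s^3 + 2*s^2 + 1)/(s^4 - 5*s^3 - 9*s^2)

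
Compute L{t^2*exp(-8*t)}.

L{e^(-8t)} = 1/(s + 8).
Then apply L{t^2·g(t)} = (-1)^2 d^2/ds^2[G(s)] with G(s) = 1/(s + 8):
differentiating 2 times and applying the sign gives 2/(s + 8)^3.

2/(s + 8)^3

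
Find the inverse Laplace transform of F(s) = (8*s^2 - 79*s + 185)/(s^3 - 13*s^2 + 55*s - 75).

Factor the denominator: s^3 - 13*s^2 + 55*s - 75 = (s - 5)^2*(s - 3).
Partial fraction decomposition gives [3/(s - 5)] + [-5/(s - 5)^2] + [5/(s - 3)].
Invert each term: 3/(s - 5) ↔ 3e^(5t); -5/(s - 5)^2 ↔ -5t·e^(5t); 5/(s - 3) ↔ 5e^(3t).

-5*t*exp(5*t) + 3*exp(5*t) + 5*exp(3*t)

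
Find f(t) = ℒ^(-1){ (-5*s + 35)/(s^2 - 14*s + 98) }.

Rewrite the denominator: s^2 - 14*s + 98 = (s - 7)^2 + 49.
The form in (s - 7) signals a first-shifting-theorem factor e^(7t).
Since L{cos(7t)} = s/(s^2 + 49), the inverse is e^(7*t)*cos(7*t), scaled by -5.

f(t) = -5*exp(7*t)*cos(7*t)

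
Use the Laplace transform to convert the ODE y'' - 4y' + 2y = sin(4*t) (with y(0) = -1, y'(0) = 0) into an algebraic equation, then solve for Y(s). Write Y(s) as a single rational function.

Y(s) = (-s^3 + 4*s^2 - 16*s + 68)/(s^4 - 4*s^3 + 18*s^2 - 64*s + 32)

Transform both sides with L{·}.
Using L{y''} = s^2 Y - s·y(0) - y'(0) and L{y'} = sY - y(0), with y(0) = -1, y'(0) = 0, the left side becomes (s^2 - 4*s + 2)Y - (-s + 4).
The right side is L{sin(4*t)} = 4/(s^2 + 16).
So (s^2 - 4*s + 2)Y = 4/(s^2 + 16) + (-s + 4).
Isolate Y and clear denominators.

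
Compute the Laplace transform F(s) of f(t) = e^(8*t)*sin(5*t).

F(s) = 5/((s - 8)^2 + 25)

L{sin(5t)} = 5/(s^2 + 25).
By the first shifting theorem, multiplying by e^(8t) replaces s with s - 8.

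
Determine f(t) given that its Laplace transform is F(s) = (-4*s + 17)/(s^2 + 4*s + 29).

f(t) = 5*exp(-2*t)*sin(5*t) - 4*exp(-2*t)*cos(5*t)

Complete the square in the denominator: s^2 + 4*s + 29 = (s + 2)^2 + 5^2.
Split the numerator to match: -4*s + 17 = -4·(s + 2) + 5·5.
Invert each term: -4·(s + 2)/((s + 2)^2 + 25) ↔ -4e^(-2t)cos(5t); 5·5/((s + 2)^2 + 25) ↔ 5e^(-2t)sin(5t).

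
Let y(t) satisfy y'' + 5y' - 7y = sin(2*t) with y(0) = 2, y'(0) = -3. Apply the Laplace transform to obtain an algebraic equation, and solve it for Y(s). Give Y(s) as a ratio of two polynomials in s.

Apply the Laplace transform to the equation.
The derivative rules (L{y''} = s^2 Y - s·y(0) - y'(0) and L{y'} = sY - y(0), with y(0) = 2, y'(0) = -3) turn the left side into (s^2 + 5*s - 7)Y - (2*s + 7).
The right side is L{sin(2*t)} = 2/(s^2 + 4).
So (s^2 + 5*s - 7)Y = 2/(s^2 + 4) + (2*s + 7).
Divide through and combine into a single rational function.

Y(s) = (2*s^3 + 7*s^2 + 8*s + 30)/(s^4 + 5*s^3 - 3*s^2 + 20*s - 28)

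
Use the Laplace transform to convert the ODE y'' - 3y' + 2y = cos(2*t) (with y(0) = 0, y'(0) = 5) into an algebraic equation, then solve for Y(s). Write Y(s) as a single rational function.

Take the Laplace transform of both sides.
With L{y''} = s^2 Y - s·y(0) - y'(0) and L{y'} = sY - y(0), with y(0) = 0, y'(0) = 5: the LHS transforms to (s^2 - 3*s + 2)Y - (5).
The right side is L{cos(2*t)} = s/(s^2 + 4).
So (s^2 - 3*s + 2)Y = s/(s^2 + 4) + (5).
Solve for Y(s) and write it as one ratio of polynomials.

Y(s) = (5*s^2 + s + 20)/(s^4 - 3*s^3 + 6*s^2 - 12*s + 8)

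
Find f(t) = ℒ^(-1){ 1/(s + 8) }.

f(t) = exp(-8*t)

Since L{e^(-8t)} = 1/(s + 8), the inverse is exp(-8*t).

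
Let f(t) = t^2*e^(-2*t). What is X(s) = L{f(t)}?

X(s) = 2/(s + 2)^3

L{t^2} = 2!/s^3 = 2/s^3.
By the first shifting theorem, multiplying by e^(-2t) replaces s with s + 2.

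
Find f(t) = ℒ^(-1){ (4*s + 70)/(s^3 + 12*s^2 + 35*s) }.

f(t) = 2 - 5*exp(-5*t) + 3*exp(-7*t)

Factor the denominator: s^3 + 12*s^2 + 35*s = s*(s + 5)*(s + 7).
Partial fraction decomposition gives [2/s] + [3/(s + 7)] + [-5/(s + 5)].
Invert each term: 2/(s - 0) ↔ 2e^(0t); 3/(s + 7) ↔ 3e^(-7t); -5/(s + 5) ↔ -5e^(-5t).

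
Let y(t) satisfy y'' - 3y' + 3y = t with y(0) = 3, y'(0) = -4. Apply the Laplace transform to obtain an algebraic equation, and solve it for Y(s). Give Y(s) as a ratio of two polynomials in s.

Take the Laplace transform of both sides.
The derivative rules (L{y''} = s^2 Y - s·y(0) - y'(0) and L{y'} = sY - y(0), with y(0) = 3, y'(0) = -4) turn the left side into (s^2 - 3*s + 3)Y - (3*s - 13).
The right side is L{t} = s^(-2).
So (s^2 - 3*s + 3)Y = s^(-2) + (3*s - 13).
Solve for Y(s) and write it as one ratio of polynomials.

Y(s) = (3*s^3 - 13*s^2 + 1)/(s^4 - 3*s^3 + 3*s^2)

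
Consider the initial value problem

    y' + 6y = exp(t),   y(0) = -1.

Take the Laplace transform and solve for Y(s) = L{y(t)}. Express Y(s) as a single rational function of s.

Y(s) = (-s + 2)/(s^2 + 5*s - 6)

Transform both sides with L{·}.
Using L{y'} = sY - y(0) = sY - (-1), the left side becomes (s + 6)Y - (-1).
The right side is L{exp(t)} = 1/(s - 1).
So (s + 6)Y = 1/(s - 1) + (-1).
Divide through and combine into a single rational function.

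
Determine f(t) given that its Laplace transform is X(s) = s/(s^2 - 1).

f(t) = cosh(t)

Since L{cosh(t)} = s/(s^2 - 1), the inverse is cosh(t).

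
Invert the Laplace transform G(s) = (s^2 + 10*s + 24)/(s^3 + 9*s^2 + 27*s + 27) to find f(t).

Factor the denominator: s^3 + 9*s^2 + 27*s + 27 = (s + 3)^3.
Partial fraction decomposition gives [1/(s + 3)] + [4/(s + 3)^2] + [3/(s + 3)^3].
Invert each term: 1/(s + 3) ↔ e^(-3t); 4/(s + 3)^2 ↔ 4t·e^(-3t); 3/(s + 3)^3 ↔ (3/2)t^2·e^(-3t).

f(t) = 3*t^2*exp(-3*t)/2 + 4*t*exp(-3*t) + exp(-3*t)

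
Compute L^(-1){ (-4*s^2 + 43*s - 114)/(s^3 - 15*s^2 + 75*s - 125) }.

t^2*exp(5*t)/2 + 3*t*exp(5*t) - 4*exp(5*t)

Factor the denominator: s^3 - 15*s^2 + 75*s - 125 = (s - 5)^3.
Partial fraction decomposition gives [-4/(s - 5)] + [3/(s - 5)^2] + [(s - 5)^(-3)].
Invert each term: -4/(s - 5) ↔ -4e^(5t); 3/(s - 5)^2 ↔ 3t·e^(5t); 1/(s - 5)^3 ↔ (1/2)t^2·e^(5t).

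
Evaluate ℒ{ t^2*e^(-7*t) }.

L{t^2} = 2!/s^3 = 2/s^3.
By the first shifting theorem, multiplying by e^(-7t) replaces s with s + 7.

2/(s + 7)^3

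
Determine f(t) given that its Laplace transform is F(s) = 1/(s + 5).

f(t) = exp(-5*t)

Since L{e^(-5t)} = 1/(s + 5), the inverse is e^(-5*t).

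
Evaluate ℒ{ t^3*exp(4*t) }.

6/(s - 4)^4

L{t^3} = 3!/s^4 = 6/s^4.
By the first shifting theorem, multiplying by e^(4t) replaces s with s - 4.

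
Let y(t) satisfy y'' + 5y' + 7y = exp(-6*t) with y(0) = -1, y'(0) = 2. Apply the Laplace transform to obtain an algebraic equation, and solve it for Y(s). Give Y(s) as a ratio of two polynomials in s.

Laplace-transform each side.
The derivative rules (L{y''} = s^2 Y - s·y(0) - y'(0) and L{y'} = sY - y(0), with y(0) = -1, y'(0) = 2) turn the left side into (s^2 + 5*s + 7)Y - (-s - 3).
The right side is L{exp(-6*t)} = 1/(s + 6).
So (s^2 + 5*s + 7)Y = 1/(s + 6) + (-s - 3).
Isolate Y and clear denominators.

Y(s) = (-s^2 - 9*s - 17)/(s^3 + 11*s^2 + 37*s + 42)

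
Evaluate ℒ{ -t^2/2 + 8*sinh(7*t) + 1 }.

By linearity of the Laplace transform, transform each term separately.
L{1} = 1/s; (-1/2)·[L{t^2} = 2!/s^3 = 2/s^3]; (8)·[L{sinh(7t)} = 7/(s^2 - 49)].

56/(s^2 - 49) + 1/s - 1/s^3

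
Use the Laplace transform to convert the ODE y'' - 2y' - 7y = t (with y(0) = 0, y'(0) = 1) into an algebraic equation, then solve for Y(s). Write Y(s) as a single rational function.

Y(s) = (s^2 + 1)/(s^4 - 2*s^3 - 7*s^2)

Transform both sides with L{·}.
The derivative rules (L{y''} = s^2 Y - s·y(0) - y'(0) and L{y'} = sY - y(0), with y(0) = 0, y'(0) = 1) turn the left side into (s^2 - 2*s - 7)Y - (1).
The right side is L{t} = s^(-2).
So (s^2 - 2*s - 7)Y = s^(-2) + (1).
Divide through and combine into a single rational function.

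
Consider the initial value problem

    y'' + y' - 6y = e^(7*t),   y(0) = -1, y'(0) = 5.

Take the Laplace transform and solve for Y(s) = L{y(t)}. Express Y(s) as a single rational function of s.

Y(s) = (-s^2 + 11*s - 27)/(s^3 - 6*s^2 - 13*s + 42)

Take the Laplace transform of both sides.
The derivative rules (L{y''} = s^2 Y - s·y(0) - y'(0) and L{y'} = sY - y(0), with y(0) = -1, y'(0) = 5) turn the left side into (s^2 + s - 6)Y - (-s + 4).
The right side is L{e^(7*t)} = 1/(s - 7).
So (s^2 + s - 6)Y = 1/(s - 7) + (-s + 4).
Isolate Y and clear denominators.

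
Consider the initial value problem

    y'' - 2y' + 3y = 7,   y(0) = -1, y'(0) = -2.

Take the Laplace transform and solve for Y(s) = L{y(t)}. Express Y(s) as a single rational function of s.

Y(s) = (-s^2 + 7)/(s^3 - 2*s^2 + 3*s)

Transform both sides with L{·}.
The derivative rules (L{y''} = s^2 Y - s·y(0) - y'(0) and L{y'} = sY - y(0), with y(0) = -1, y'(0) = -2) turn the left side into (s^2 - 2*s + 3)Y - (-s).
The right side is L{7} = 7/s.
So (s^2 - 2*s + 3)Y = 7/s + (-s).
Solve for Y(s) and write it as one ratio of polynomials.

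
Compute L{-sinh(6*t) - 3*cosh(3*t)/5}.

-3*s/(5*(s^2 - 9)) - 6/(s^2 - 36)

The transform is linear, so treat each term independently.
(-1)·[L{sinh(6t)} = 6/(s^2 - 36)]; (-3/5)·[L{cosh(3t)} = s/(s^2 - 9)].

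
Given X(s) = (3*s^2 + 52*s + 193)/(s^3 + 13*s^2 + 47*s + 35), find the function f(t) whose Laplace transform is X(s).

Factor the denominator: s^3 + 13*s^2 + 47*s + 35 = (s + 1)*(s + 5)*(s + 7).
Partial fraction decomposition gives [-1/(s + 5)] + [-2/(s + 7)] + [6/(s + 1)].
Invert each term: -1/(s + 5) ↔ -e^(-5t); -2/(s + 7) ↔ -2e^(-7t); 6/(s + 1) ↔ 6e^(-t).

f(t) = 6*exp(-t) - exp(-5*t) - 2*exp(-7*t)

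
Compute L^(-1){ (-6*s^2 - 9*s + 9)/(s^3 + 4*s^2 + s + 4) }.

Factor the denominator: s^3 + 4*s^2 + s + 4 = (s + 4)*(s^2 + 1).
Partial fraction decomposition gives [-3/(s + 4)] + [-3*s/(s^2 + 1)] + [3/(s^2 + 1)].
Invert each term: -3/(s + 4) ↔ -3e^(-4t); -3·s/(s^2 + 1) ↔ -3cos(t); 3·1/(s^2 + 1) ↔ 3sin(t).

3*sin(t) - 3*cos(t) - 3*exp(-4*t)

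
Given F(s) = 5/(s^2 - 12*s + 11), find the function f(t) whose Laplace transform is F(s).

f(t) = exp(6*t)*sinh(5*t)

Rewrite the denominator: s^2 - 12*s + 11 = (s - 6)^2 - 25.
The form in (s - 6) signals a first-shifting-theorem factor e^(6t).
Since L{sinh(5t)} = 5/(s^2 - 25), the inverse is e^(6*t)*sinh(5*t).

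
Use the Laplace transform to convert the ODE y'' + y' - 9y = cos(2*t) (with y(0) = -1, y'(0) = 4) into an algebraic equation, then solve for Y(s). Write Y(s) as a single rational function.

Take the Laplace transform of both sides.
The derivative rules (L{y''} = s^2 Y - s·y(0) - y'(0) and L{y'} = sY - y(0), with y(0) = -1, y'(0) = 4) turn the left side into (s^2 + s - 9)Y - (-s + 3).
The right side is L{cos(2*t)} = s/(s^2 + 4).
So (s^2 + s - 9)Y = s/(s^2 + 4) + (-s + 3).
Divide through and combine into a single rational function.

Y(s) = (-s^3 + 3*s^2 - 3*s + 12)/(s^4 + s^3 - 5*s^2 + 4*s - 36)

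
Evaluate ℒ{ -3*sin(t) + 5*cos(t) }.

5*s/(s^2 + 1) - 3/(s^2 + 1)

The transform is linear, so treat each term independently.
(5)·[L{cos(t)} = s/(s^2 + 1)]; (-3)·[L{sin(t)} = 1/(s^2 + 1)].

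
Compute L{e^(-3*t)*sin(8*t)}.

8/((s + 3)^2 + 64)

L{sin(8t)} = 8/(s^2 + 64).
By the first shifting theorem, multiplying by e^(-3t) replaces s with s + 3.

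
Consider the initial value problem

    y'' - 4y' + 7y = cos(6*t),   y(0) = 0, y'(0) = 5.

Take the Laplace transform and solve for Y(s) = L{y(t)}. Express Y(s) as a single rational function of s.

Take the Laplace transform of both sides.
With L{y''} = s^2 Y - s·y(0) - y'(0) and L{y'} = sY - y(0), with y(0) = 0, y'(0) = 5: the LHS transforms to (s^2 - 4*s + 7)Y - (5).
The right side is L{cos(6*t)} = s/(s^2 + 36).
So (s^2 - 4*s + 7)Y = s/(s^2 + 36) + (5).
Isolate Y and clear denominators.

Y(s) = (5*s^2 + s + 180)/(s^4 - 4*s^3 + 43*s^2 - 144*s + 252)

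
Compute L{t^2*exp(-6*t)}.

2/(s + 6)^3

L{e^(-6t)} = 1/(s + 6).
Then apply L{t^2·g(t)} = (-1)^2 d^2/ds^2[G(s)] with G(s) = 1/(s + 6):
differentiating 2 times and applying the sign gives 2/(s + 6)^3.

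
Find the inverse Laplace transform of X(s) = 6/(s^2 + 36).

sin(6*t)

Since L{sin(6t)} = 6/(s^2 + 36), the inverse is sin(6*t).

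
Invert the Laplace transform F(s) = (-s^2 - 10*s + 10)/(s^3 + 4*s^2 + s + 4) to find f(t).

Factor the denominator: s^3 + 4*s^2 + s + 4 = (s + 4)*(s^2 + 1).
Partial fraction decomposition gives [2/(s + 4)] + [-3*s/(s^2 + 1)] + [2/(s^2 + 1)].
Invert each term: 2/(s + 4) ↔ 2e^(-4t); -3·s/(s^2 + 1) ↔ -3cos(t); 2·1/(s^2 + 1) ↔ 2sin(t).

f(t) = 2*sin(t) - 3*cos(t) + 2*exp(-4*t)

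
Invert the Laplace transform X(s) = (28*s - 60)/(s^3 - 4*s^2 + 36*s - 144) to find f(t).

Factor the denominator: s^3 - 4*s^2 + 36*s - 144 = (s - 4)*(s^2 + 36).
Partial fraction decomposition gives [1/(s - 4)] + [-s/(s^2 + 36)] + [24/(s^2 + 36)].
Invert each term: 1/(s - 4) ↔ e^(4t); -1·s/(s^2 + 36) ↔ -cos(6t); 4·6/(s^2 + 36) ↔ 4sin(6t).

f(t) = exp(4*t) + 4*sin(6*t) - cos(6*t)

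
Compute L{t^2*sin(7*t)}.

14*(3*s^2 - 49)/(s^2 + 49)^3

L{sin(7t)} = 7/(s^2 + 49).
Then apply L{t^2·g(t)} = (-1)^2 d^2/ds^2[G(s)] with G(s) = 7/(s^2 + 49):
differentiating 2 times and applying the sign gives 14*(3*s^2 - 49)/(s^2 + 49)^3.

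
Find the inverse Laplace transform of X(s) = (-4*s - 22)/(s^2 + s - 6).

Factor the denominator: s^2 + s - 6 = (s - 2)*(s + 3).
Partial fraction decomposition gives [-6/(s - 2)] + [2/(s + 3)].
Invert each term: -6/(s - 2) ↔ -6e^(2t); 2/(s + 3) ↔ 2e^(-3t).

-6*exp(2*t) + 2*exp(-3*t)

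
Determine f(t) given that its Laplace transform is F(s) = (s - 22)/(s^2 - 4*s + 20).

Complete the square in the denominator: s^2 - 4*s + 20 = (s - 2)^2 + 4^2.
Split the numerator to match: s - 22 = 1·(s - 2) - 5·4.
Invert each term: 1·(s - 2)/((s - 2)^2 + 16) ↔ e^(2t)cos(4t); -5·4/((s - 2)^2 + 16) ↔ -5e^(2t)sin(4t).

f(t) = -5*exp(2*t)*sin(4*t) + exp(2*t)*cos(4*t)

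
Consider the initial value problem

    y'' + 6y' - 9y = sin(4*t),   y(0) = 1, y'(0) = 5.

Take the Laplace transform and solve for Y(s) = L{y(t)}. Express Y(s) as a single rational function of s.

Y(s) = (s^3 + 11*s^2 + 16*s + 180)/(s^4 + 6*s^3 + 7*s^2 + 96*s - 144)

Apply the Laplace transform to the equation.
The derivative rules (L{y''} = s^2 Y - s·y(0) - y'(0) and L{y'} = sY - y(0), with y(0) = 1, y'(0) = 5) turn the left side into (s^2 + 6*s - 9)Y - (s + 11).
The right side is L{sin(4*t)} = 4/(s^2 + 16).
So (s^2 + 6*s - 9)Y = 4/(s^2 + 16) + (s + 11).
Solve for Y(s) and write it as one ratio of polynomials.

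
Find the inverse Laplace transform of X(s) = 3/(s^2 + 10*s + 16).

exp(-5*t)*sinh(3*t)

Rewrite the denominator: s^2 + 10*s + 16 = (s + 5)^2 - 9.
The form in (s + 5) signals a first-shifting-theorem factor e^(-5t).
Since L{sinh(3t)} = 3/(s^2 - 9), the inverse is e^(-5*t)*sinh(3*t).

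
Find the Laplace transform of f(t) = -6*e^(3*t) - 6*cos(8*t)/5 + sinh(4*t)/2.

-6*s/(5*(s^2 + 64)) + 2/(s^2 - 16) - 6/(s - 3)

By linearity of the Laplace transform, transform each term separately.
(1/2)·[L{sinh(4t)} = 4/(s^2 - 16)]; (-6)·[L{e^(3t)} = 1/(s - 3)]; (-6/5)·[L{cos(8t)} = s/(s^2 + 64)].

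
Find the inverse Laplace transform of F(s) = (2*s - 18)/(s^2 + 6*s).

-3 + 5*exp(-6*t)

Factor the denominator: s^2 + 6*s = s*(s + 6).
Partial fraction decomposition gives [5/(s + 6)] + [-3/s].
Invert each term: 5/(s + 6) ↔ 5e^(-6t); -3/(s - 0) ↔ -3e^(0t).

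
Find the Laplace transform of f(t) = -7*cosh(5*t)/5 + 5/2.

-7*s/(5*(s^2 - 25)) + 5/(2*s)

Apply the Laplace transform termwise.
L{5/2} = (5/2)/s; (-7/5)·[L{cosh(5t)} = s/(s^2 - 25)].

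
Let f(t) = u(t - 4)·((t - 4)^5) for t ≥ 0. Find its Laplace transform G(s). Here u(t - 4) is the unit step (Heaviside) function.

By the second shifting theorem, L{u(t - c)·g(t - c)} = e^(-cs)·H(s) with c = 4 and H(s) = L{g(t)}.
L{t^5} = 5!/s^6 = 120/s^6.

G(s) = 120*exp(-4*s)/s^6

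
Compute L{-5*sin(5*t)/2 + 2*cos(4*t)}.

2*s/(s^2 + 16) - 25/(2*(s^2 + 25))

The transform is linear, so treat each term independently.
(2)·[L{cos(4t)} = s/(s^2 + 16)]; (-5/2)·[L{sin(5t)} = 5/(s^2 + 25)].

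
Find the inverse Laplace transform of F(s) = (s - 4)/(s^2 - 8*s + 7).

exp(4*t)*cosh(3*t)

Rewrite the denominator: s^2 - 8*s + 7 = (s - 4)^2 - 9.
The form in (s - 4) signals a first-shifting-theorem factor e^(4t).
Since L{cosh(3t)} = s/(s^2 - 9), the inverse is exp(4*t)*cosh(3*t).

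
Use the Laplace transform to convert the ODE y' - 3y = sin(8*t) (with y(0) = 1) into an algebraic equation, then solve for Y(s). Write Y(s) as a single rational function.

Transform both sides with L{·}.
The derivative rules (L{y'} = sY - y(0) = sY - 1) turn the left side into (s - 3)Y - (1).
The right side is L{sin(8*t)} = 8/(s^2 + 64).
So (s - 3)Y = 8/(s^2 + 64) + (1).
Isolate Y and clear denominators.

Y(s) = (s^2 + 72)/(s^3 - 3*s^2 + 64*s - 192)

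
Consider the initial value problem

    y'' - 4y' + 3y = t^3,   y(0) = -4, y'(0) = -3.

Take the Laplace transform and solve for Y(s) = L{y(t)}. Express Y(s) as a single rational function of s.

Y(s) = (-4*s^5 + 13*s^4 + 6)/(s^6 - 4*s^5 + 3*s^4)

Apply the Laplace transform to the equation.
The derivative rules (L{y''} = s^2 Y - s·y(0) - y'(0) and L{y'} = sY - y(0), with y(0) = -4, y'(0) = -3) turn the left side into (s^2 - 4*s + 3)Y - (-4*s + 13).
The right side is L{t^3} = 6/s^4.
So (s^2 - 4*s + 3)Y = 6/s^4 + (-4*s + 13).
Divide through and combine into a single rational function.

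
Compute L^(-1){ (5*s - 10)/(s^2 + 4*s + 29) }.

Complete the square in the denominator: s^2 + 4*s + 29 = (s + 2)^2 + 5^2.
Split the numerator to match: 5*s - 10 = 5·(s + 2) - 4·5.
Invert each term: 5·(s + 2)/((s + 2)^2 + 25) ↔ 5e^(-2t)cos(5t); -4·5/((s + 2)^2 + 25) ↔ -4e^(-2t)sin(5t).

-4*exp(-2*t)*sin(5*t) + 5*exp(-2*t)*cos(5*t)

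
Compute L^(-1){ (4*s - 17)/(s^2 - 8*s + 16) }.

Factor the denominator: s^2 - 8*s + 16 = (s - 4)^2.
Partial fraction decomposition gives [4/(s - 4)] + [-1/(s - 4)^2].
Invert each term: 4/(s - 4) ↔ 4e^(4t); -1/(s - 4)^2 ↔ -t·e^(4t).

-t*exp(4*t) + 4*exp(4*t)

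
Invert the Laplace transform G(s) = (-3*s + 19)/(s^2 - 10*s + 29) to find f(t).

Complete the square in the denominator: s^2 - 10*s + 29 = (s - 5)^2 + 2^2.
Split the numerator to match: -3*s + 19 = -3·(s - 5) + 2·2.
Invert each term: -3·(s - 5)/((s - 5)^2 + 4) ↔ -3e^(5t)cos(2t); 2·2/((s - 5)^2 + 4) ↔ 2e^(5t)sin(2t).

f(t) = 2*exp(5*t)*sin(2*t) - 3*exp(5*t)*cos(2*t)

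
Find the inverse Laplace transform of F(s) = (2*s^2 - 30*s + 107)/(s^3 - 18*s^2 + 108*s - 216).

-t^2*exp(6*t)/2 - 6*t*exp(6*t) + 2*exp(6*t)

Factor the denominator: s^3 - 18*s^2 + 108*s - 216 = (s - 6)^3.
Partial fraction decomposition gives [2/(s - 6)] + [-6/(s - 6)^2] + [-1/(s - 6)^3].
Invert each term: 2/(s - 6) ↔ 2e^(6t); -6/(s - 6)^2 ↔ -6t·e^(6t); -1/(s - 6)^3 ↔ (-1/2)t^2·e^(6t).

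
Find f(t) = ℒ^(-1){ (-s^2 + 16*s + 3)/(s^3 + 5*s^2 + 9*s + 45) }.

Factor the denominator: s^3 + 5*s^2 + 9*s + 45 = (s + 5)*(s^2 + 9).
Partial fraction decomposition gives [-3/(s + 5)] + [2*s/(s^2 + 9)] + [6/(s^2 + 9)].
Invert each term: -3/(s + 5) ↔ -3e^(-5t); 2·s/(s^2 + 9) ↔ 2cos(3t); 2·3/(s^2 + 9) ↔ 2sin(3t).

f(t) = 2*sin(3*t) + 2*cos(3*t) - 3*exp(-5*t)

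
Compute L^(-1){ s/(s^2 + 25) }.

Since L{cos(5t)} = s/(s^2 + 25), the inverse is cos(5*t).

cos(5*t)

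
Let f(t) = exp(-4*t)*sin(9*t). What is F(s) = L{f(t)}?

L{sin(9t)} = 9/(s^2 + 81).
By the first shifting theorem, multiplying by e^(-4t) replaces s with s + 4.

F(s) = 9/((s + 4)^2 + 81)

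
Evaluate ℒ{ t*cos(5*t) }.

(s - 5)*(s + 5)/(s^2 + 25)^2

L{cos(5t)} = s/(s^2 + 25).
Then apply L{t·g(t)} = -d/ds[H(s)] with H(s) = s/(s^2 + 25):
differentiating 1 time and applying the sign gives (s - 5)*(s + 5)/(s^2 + 25)^2.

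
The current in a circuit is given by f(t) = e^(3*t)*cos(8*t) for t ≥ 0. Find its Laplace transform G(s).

L{cos(8t)} = s/(s^2 + 64).
By the first shifting theorem, multiplying by e^(3t) replaces s with s - 3.

G(s) = (s - 3)/((s - 3)^2 + 64)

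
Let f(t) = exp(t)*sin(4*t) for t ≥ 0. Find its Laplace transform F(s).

F(s) = 4/((s - 1)^2 + 16)

L{sin(4t)} = 4/(s^2 + 16).
By the first shifting theorem, multiplying by e^(t) replaces s with s - 1.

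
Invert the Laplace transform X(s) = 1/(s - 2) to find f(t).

Since L{e^(2t)} = 1/(s - 2), the inverse is e^(2*t).

f(t) = exp(2*t)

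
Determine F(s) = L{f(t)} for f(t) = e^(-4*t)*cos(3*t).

L{cos(3t)} = s/(s^2 + 9).
By the first shifting theorem, multiplying by e^(-4t) replaces s with s + 4.

F(s) = (s + 4)/((s + 4)^2 + 9)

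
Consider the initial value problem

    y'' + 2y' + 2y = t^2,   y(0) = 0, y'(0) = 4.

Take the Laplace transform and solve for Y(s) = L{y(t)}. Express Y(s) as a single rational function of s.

Y(s) = (4*s^3 + 2)/(s^5 + 2*s^4 + 2*s^3)

Transform both sides with L{·}.
With L{y''} = s^2 Y - s·y(0) - y'(0) and L{y'} = sY - y(0), with y(0) = 0, y'(0) = 4: the LHS transforms to (s^2 + 2*s + 2)Y - (4).
The right side is L{t^2} = 2/s^3.
So (s^2 + 2*s + 2)Y = 2/s^3 + (4).
Solve for Y(s) and write it as one ratio of polynomials.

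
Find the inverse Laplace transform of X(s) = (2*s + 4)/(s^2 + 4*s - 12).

Factor the denominator: s^2 + 4*s - 12 = (s - 2)*(s + 6).
Partial fraction decomposition gives [1/(s - 2)] + [1/(s + 6)].
Invert each term: 1/(s - 2) ↔ e^(2t); 1/(s + 6) ↔ e^(-6t).

exp(2*t) + exp(-6*t)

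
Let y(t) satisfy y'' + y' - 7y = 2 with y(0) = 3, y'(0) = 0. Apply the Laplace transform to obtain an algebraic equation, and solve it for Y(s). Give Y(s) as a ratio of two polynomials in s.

Take the Laplace transform of both sides.
With L{y''} = s^2 Y - s·y(0) - y'(0) and L{y'} = sY - y(0), with y(0) = 3, y'(0) = 0: the LHS transforms to (s^2 + s - 7)Y - (3*s + 3).
The right side is L{2} = 2/s.
So (s^2 + s - 7)Y = 2/s + (3*s + 3).
Isolate Y and clear denominators.

Y(s) = (3*s^2 + 3*s + 2)/(s^3 + s^2 - 7*s)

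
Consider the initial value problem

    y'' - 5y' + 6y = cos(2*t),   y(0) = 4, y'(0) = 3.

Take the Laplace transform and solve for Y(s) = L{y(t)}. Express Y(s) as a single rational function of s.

Y(s) = (4*s^3 - 17*s^2 + 17*s - 68)/(s^4 - 5*s^3 + 10*s^2 - 20*s + 24)

Transform both sides with L{·}.
Using L{y''} = s^2 Y - s·y(0) - y'(0) and L{y'} = sY - y(0), with y(0) = 4, y'(0) = 3, the left side becomes (s^2 - 5*s + 6)Y - (4*s - 17).
The right side is L{cos(2*t)} = s/(s^2 + 4).
So (s^2 - 5*s + 6)Y = s/(s^2 + 4) + (4*s - 17).
Divide through and combine into a single rational function.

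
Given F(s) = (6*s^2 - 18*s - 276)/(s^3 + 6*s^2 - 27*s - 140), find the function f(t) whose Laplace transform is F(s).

Factor the denominator: s^3 + 6*s^2 - 27*s - 140 = (s - 5)*(s + 4)*(s + 7).
Partial fraction decomposition gives [4/(s + 4)] + [-2/(s - 5)] + [4/(s + 7)].
Invert each term: 4/(s + 4) ↔ 4e^(-4t); -2/(s - 5) ↔ -2e^(5t); 4/(s + 7) ↔ 4e^(-7t).

f(t) = -2*exp(5*t) + 4*exp(-4*t) + 4*exp(-7*t)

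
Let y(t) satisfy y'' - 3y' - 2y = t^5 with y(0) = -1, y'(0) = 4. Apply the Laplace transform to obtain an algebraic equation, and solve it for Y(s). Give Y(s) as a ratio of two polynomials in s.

Y(s) = (-s^7 + 7*s^6 + 120)/(s^8 - 3*s^7 - 2*s^6)

Take the Laplace transform of both sides.
With L{y''} = s^2 Y - s·y(0) - y'(0) and L{y'} = sY - y(0), with y(0) = -1, y'(0) = 4: the LHS transforms to (s^2 - 3*s - 2)Y - (-s + 7).
The right side is L{t^5} = 120/s^6.
So (s^2 - 3*s - 2)Y = 120/s^6 + (-s + 7).
Isolate Y and clear denominators.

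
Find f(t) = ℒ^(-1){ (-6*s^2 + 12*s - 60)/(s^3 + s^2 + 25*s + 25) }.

Factor the denominator: s^3 + s^2 + 25*s + 25 = (s + 1)*(s^2 + 25).
Partial fraction decomposition gives [-3/(s + 1)] + [-3*s/(s^2 + 25)] + [15/(s^2 + 25)].
Invert each term: -3/(s + 1) ↔ -3e^(-t); -3·s/(s^2 + 25) ↔ -3cos(5t); 3·5/(s^2 + 25) ↔ 3sin(5t).

f(t) = 3*sin(5*t) - 3*cos(5*t) - 3*exp(-t)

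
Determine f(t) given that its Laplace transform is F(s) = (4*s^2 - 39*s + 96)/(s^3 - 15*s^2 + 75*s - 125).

Factor the denominator: s^3 - 15*s^2 + 75*s - 125 = (s - 5)^3.
Partial fraction decomposition gives [4/(s - 5)] + [(s - 5)^(-2)] + [(s - 5)^(-3)].
Invert each term: 4/(s - 5) ↔ 4e^(5t); 1/(s - 5)^2 ↔ t·e^(5t); 1/(s - 5)^3 ↔ (1/2)t^2·e^(5t).

f(t) = t^2*exp(5*t)/2 + t*exp(5*t) + 4*exp(5*t)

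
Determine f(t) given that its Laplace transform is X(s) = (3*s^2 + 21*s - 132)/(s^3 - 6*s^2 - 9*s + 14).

f(t) = 3*exp(7*t) + 6*exp(t) - 6*exp(-2*t)

Factor the denominator: s^3 - 6*s^2 - 9*s + 14 = (s - 7)*(s - 1)*(s + 2).
Partial fraction decomposition gives [6/(s - 1)] + [-6/(s + 2)] + [3/(s - 7)].
Invert each term: 6/(s - 1) ↔ 6e^(t); -6/(s + 2) ↔ -6e^(-2t); 3/(s - 7) ↔ 3e^(7t).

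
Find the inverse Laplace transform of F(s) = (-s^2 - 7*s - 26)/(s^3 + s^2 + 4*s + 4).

-5*sin(2*t) + 3*cos(2*t) - 4*exp(-t)

Factor the denominator: s^3 + s^2 + 4*s + 4 = (s + 1)*(s^2 + 4).
Partial fraction decomposition gives [-4/(s + 1)] + [3*s/(s^2 + 4)] + [-10/(s^2 + 4)].
Invert each term: -4/(s + 1) ↔ -4e^(-t); 3·s/(s^2 + 4) ↔ 3cos(2t); -5·2/(s^2 + 4) ↔ -5sin(2t).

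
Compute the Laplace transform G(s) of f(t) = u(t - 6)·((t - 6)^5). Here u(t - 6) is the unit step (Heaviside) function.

By the second shifting theorem, L{u(t - c)·g(t - c)} = e^(-cs)·H(s) with c = 6 and H(s) = L{g(t)}.
L{t^5} = 5!/s^6 = 120/s^6.

G(s) = 120*exp(-6*s)/s^6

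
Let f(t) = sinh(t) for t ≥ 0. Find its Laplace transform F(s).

F(s) = 1/(s^2 - 1)

L{sinh(t)} = 1/(s^2 - 1).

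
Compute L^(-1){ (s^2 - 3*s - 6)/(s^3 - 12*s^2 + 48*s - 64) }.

Factor the denominator: s^3 - 12*s^2 + 48*s - 64 = (s - 4)^3.
Partial fraction decomposition gives [1/(s - 4)] + [5/(s - 4)^2] + [-2/(s - 4)^3].
Invert each term: 1/(s - 4) ↔ e^(4t); 5/(s - 4)^2 ↔ 5t·e^(4t); -2/(s - 4)^3 ↔ (-1)t^2·e^(4t).

-t^2*exp(4*t) + 5*t*exp(4*t) + exp(4*t)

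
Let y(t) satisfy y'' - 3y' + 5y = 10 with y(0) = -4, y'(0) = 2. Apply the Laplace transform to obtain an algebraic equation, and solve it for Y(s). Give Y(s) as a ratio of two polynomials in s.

Take the Laplace transform of both sides.
With L{y''} = s^2 Y - s·y(0) - y'(0) and L{y'} = sY - y(0), with y(0) = -4, y'(0) = 2: the LHS transforms to (s^2 - 3*s + 5)Y - (-4*s + 14).
The right side is L{10} = 10/s.
So (s^2 - 3*s + 5)Y = 10/s + (-4*s + 14).
Isolate Y and clear denominators.

Y(s) = (-4*s^2 + 14*s + 10)/(s^3 - 3*s^2 + 5*s)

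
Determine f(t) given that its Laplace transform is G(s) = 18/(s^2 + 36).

Since L{sin(6t)} = 6/(s^2 + 36), the inverse is sin(6*t), scaled by 3.

f(t) = 3*sin(6*t)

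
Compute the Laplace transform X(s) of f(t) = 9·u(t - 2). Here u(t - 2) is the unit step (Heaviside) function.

X(s) = 9*exp(-2*s)/s

By the second shifting theorem, L{u(t - c)·g(t - c)} = e^(-cs)·G(s) with c = 2 and G(s) = L{g(t)}.
L{9} = 9/s.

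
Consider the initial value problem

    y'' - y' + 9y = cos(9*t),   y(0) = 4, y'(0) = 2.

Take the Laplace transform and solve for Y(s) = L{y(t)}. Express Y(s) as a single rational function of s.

Take the Laplace transform of both sides.
Using L{y''} = s^2 Y - s·y(0) - y'(0) and L{y'} = sY - y(0), with y(0) = 4, y'(0) = 2, the left side becomes (s^2 - s + 9)Y - (4*s - 2).
The right side is L{cos(9*t)} = s/(s^2 + 81).
So (s^2 - s + 9)Y = s/(s^2 + 81) + (4*s - 2).
Divide through and combine into a single rational function.

Y(s) = (4*s^3 - 2*s^2 + 325*s - 162)/(s^4 - s^3 + 90*s^2 - 81*s + 729)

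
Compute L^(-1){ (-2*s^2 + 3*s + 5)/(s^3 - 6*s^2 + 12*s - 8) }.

Factor the denominator: s^3 - 6*s^2 + 12*s - 8 = (s - 2)^3.
Partial fraction decomposition gives [-2/(s - 2)] + [-5/(s - 2)^2] + [3/(s - 2)^3].
Invert each term: -2/(s - 2) ↔ -2e^(2t); -5/(s - 2)^2 ↔ -5t·e^(2t); 3/(s - 2)^3 ↔ (3/2)t^2·e^(2t).

3*t^2*exp(2*t)/2 - 5*t*exp(2*t) - 2*exp(2*t)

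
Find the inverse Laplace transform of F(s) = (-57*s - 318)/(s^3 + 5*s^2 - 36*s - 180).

-5*exp(6*t) + 3*exp(-5*t) + 2*exp(-6*t)

Factor the denominator: s^3 + 5*s^2 - 36*s - 180 = (s - 6)*(s + 5)*(s + 6).
Partial fraction decomposition gives [2/(s + 6)] + [-5/(s - 6)] + [3/(s + 5)].
Invert each term: 2/(s + 6) ↔ 2e^(-6t); -5/(s - 6) ↔ -5e^(6t); 3/(s + 5) ↔ 3e^(-5t).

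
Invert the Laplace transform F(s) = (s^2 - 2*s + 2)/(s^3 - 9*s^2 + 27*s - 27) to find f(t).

Factor the denominator: s^3 - 9*s^2 + 27*s - 27 = (s - 3)^3.
Partial fraction decomposition gives [1/(s - 3)] + [4/(s - 3)^2] + [5/(s - 3)^3].
Invert each term: 1/(s - 3) ↔ e^(3t); 4/(s - 3)^2 ↔ 4t·e^(3t); 5/(s - 3)^3 ↔ (5/2)t^2·e^(3t).

f(t) = 5*t^2*exp(3*t)/2 + 4*t*exp(3*t) + exp(3*t)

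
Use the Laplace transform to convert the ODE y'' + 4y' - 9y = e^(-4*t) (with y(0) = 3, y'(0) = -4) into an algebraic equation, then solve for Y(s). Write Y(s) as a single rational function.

Y(s) = (3*s^2 + 20*s + 33)/(s^3 + 8*s^2 + 7*s - 36)

Apply the Laplace transform to the equation.
With L{y''} = s^2 Y - s·y(0) - y'(0) and L{y'} = sY - y(0), with y(0) = 3, y'(0) = -4: the LHS transforms to (s^2 + 4*s - 9)Y - (3*s + 8).
The right side is L{e^(-4*t)} = 1/(s + 4).
So (s^2 + 4*s - 9)Y = 1/(s + 4) + (3*s + 8).
Divide through and combine into a single rational function.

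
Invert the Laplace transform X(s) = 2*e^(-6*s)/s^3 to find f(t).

The factor e^(-6s) signals a time shift by c = 6 (second shifting theorem).
L{t^2} = 2!/s^3 = 2/s^3, so L^-1{2/s^3} = t^2.
Hence the inverse is u(t - 6) times that function evaluated at t - 6.

f(t) = Heaviside(t - 6)*((t - 6)^2)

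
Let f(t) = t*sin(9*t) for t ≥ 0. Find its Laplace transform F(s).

L{sin(9t)} = 9/(s^2 + 81).
Then apply L{t·g(t)} = -d/ds[G(s)] with G(s) = 9/(s^2 + 81):
differentiating 1 time and applying the sign gives 18*s/(s^2 + 81)^2.

F(s) = 18*s/(s^2 + 81)^2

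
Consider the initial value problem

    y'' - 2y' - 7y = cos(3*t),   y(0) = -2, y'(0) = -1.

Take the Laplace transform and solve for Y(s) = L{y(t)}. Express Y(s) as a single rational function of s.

Laplace-transform each side.
Using L{y''} = s^2 Y - s·y(0) - y'(0) and L{y'} = sY - y(0), with y(0) = -2, y'(0) = -1, the left side becomes (s^2 - 2*s - 7)Y - (-2*s + 3).
The right side is L{cos(3*t)} = s/(s^2 + 9).
So (s^2 - 2*s - 7)Y = s/(s^2 + 9) + (-2*s + 3).
Isolate Y and clear denominators.

Y(s) = (-2*s^3 + 3*s^2 - 17*s + 27)/(s^4 - 2*s^3 + 2*s^2 - 18*s - 63)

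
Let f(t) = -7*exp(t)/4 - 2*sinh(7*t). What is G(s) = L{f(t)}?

G(s) = -14/(s^2 - 49) - 7/(4*(s - 1))

By linearity of the Laplace transform, transform each term separately.
(-2)·[L{sinh(7t)} = 7/(s^2 - 49)]; (-7/4)·[L{e^(t)} = 1/(s - 1)].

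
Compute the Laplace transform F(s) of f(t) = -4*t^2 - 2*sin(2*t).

Apply the Laplace transform termwise.
(-4)·[L{t^2} = 2!/s^3 = 2/s^3]; (-2)·[L{sin(2t)} = 2/(s^2 + 4)].

F(s) = -4/(s^2 + 4) - 8/s^3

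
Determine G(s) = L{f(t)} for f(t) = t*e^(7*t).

G(s) = (s - 7)^(-2)

L{e^(7t)} = 1/(s - 7).
Then apply L{t·g(t)} = -d/ds[H(s)] with H(s) = 1/(s - 7):
differentiating 1 time and applying the sign gives (s - 7)^(-2).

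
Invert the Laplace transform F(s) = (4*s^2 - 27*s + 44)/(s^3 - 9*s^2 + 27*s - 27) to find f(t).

Factor the denominator: s^3 - 9*s^2 + 27*s - 27 = (s - 3)^3.
Partial fraction decomposition gives [4/(s - 3)] + [-3/(s - 3)^2] + [-1/(s - 3)^3].
Invert each term: 4/(s - 3) ↔ 4e^(3t); -3/(s - 3)^2 ↔ -3t·e^(3t); -1/(s - 3)^3 ↔ (-1/2)t^2·e^(3t).

f(t) = -t^2*exp(3*t)/2 - 3*t*exp(3*t) + 4*exp(3*t)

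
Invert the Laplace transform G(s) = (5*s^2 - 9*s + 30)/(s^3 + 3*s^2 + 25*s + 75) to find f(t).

f(t) = -3*sin(5*t) + 2*cos(5*t) + 3*exp(-3*t)

Factor the denominator: s^3 + 3*s^2 + 25*s + 75 = (s + 3)*(s^2 + 25).
Partial fraction decomposition gives [3/(s + 3)] + [2*s/(s^2 + 25)] + [-15/(s^2 + 25)].
Invert each term: 3/(s + 3) ↔ 3e^(-3t); 2·s/(s^2 + 25) ↔ 2cos(5t); -3·5/(s^2 + 25) ↔ -3sin(5t).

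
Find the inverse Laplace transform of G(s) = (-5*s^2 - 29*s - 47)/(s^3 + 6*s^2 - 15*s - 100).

Factor the denominator: s^3 + 6*s^2 - 15*s - 100 = (s - 4)*(s + 5)^2.
Partial fraction decomposition gives [-2/(s + 5)] + [3/(s + 5)^2] + [-3/(s - 4)].
Invert each term: -2/(s + 5) ↔ -2e^(-5t); 3/(s + 5)^2 ↔ 3t·e^(-5t); -3/(s - 4) ↔ -3e^(4t).

3*t*exp(-5*t) - 3*exp(4*t) - 2*exp(-5*t)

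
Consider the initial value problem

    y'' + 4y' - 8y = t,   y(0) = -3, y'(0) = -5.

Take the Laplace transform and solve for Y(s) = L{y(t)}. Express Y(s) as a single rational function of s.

Laplace-transform each side.
Using L{y''} = s^2 Y - s·y(0) - y'(0) and L{y'} = sY - y(0), with y(0) = -3, y'(0) = -5, the left side becomes (s^2 + 4*s - 8)Y - (-3*s - 17).
The right side is L{t} = s^(-2).
So (s^2 + 4*s - 8)Y = s^(-2) + (-3*s - 17).
Isolate Y and clear denominators.

Y(s) = (-3*s^3 - 17*s^2 + 1)/(s^4 + 4*s^3 - 8*s^2)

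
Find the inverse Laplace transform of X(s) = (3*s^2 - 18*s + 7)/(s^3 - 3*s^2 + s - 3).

Factor the denominator: s^3 - 3*s^2 + s - 3 = (s - 3)*(s^2 + 1).
Partial fraction decomposition gives [-2/(s - 3)] + [5*s/(s^2 + 1)] + [-3/(s^2 + 1)].
Invert each term: -2/(s - 3) ↔ -2e^(3t); 5·s/(s^2 + 1) ↔ 5cos(t); -3·1/(s^2 + 1) ↔ -3sin(t).

-2*exp(3*t) - 3*sin(t) + 5*cos(t)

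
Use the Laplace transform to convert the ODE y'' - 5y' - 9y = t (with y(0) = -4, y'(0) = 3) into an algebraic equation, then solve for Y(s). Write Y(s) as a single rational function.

Apply the Laplace transform to the equation.
With L{y''} = s^2 Y - s·y(0) - y'(0) and L{y'} = sY - y(0), with y(0) = -4, y'(0) = 3: the LHS transforms to (s^2 - 5*s - 9)Y - (-4*s + 23).
The right side is L{t} = s^(-2).
So (s^2 - 5*s - 9)Y = s^(-2) + (-4*s + 23).
Solve for Y(s) and write it as one ratio of polynomials.

Y(s) = (-4*s^3 + 23*s^2 + 1)/(s^4 - 5*s^3 - 9*s^2)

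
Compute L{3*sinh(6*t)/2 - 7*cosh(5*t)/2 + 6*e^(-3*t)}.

Apply the Laplace transform termwise.
(-7/2)·[L{cosh(5t)} = s/(s^2 - 25)]; (3/2)·[L{sinh(6t)} = 6/(s^2 - 36)]; (6)·[L{e^(-3t)} = 1/(s + 3)].

-7*s/(2*(s^2 - 25)) + 9/(s^2 - 36) + 6/(s + 3)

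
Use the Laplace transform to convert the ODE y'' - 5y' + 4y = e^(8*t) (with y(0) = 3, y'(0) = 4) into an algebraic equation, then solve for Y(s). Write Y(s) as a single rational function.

Y(s) = (3*s^2 - 35*s + 89)/(s^3 - 13*s^2 + 44*s - 32)

Transform both sides with L{·}.
Using L{y''} = s^2 Y - s·y(0) - y'(0) and L{y'} = sY - y(0), with y(0) = 3, y'(0) = 4, the left side becomes (s^2 - 5*s + 4)Y - (3*s - 11).
The right side is L{e^(8*t)} = 1/(s - 8).
So (s^2 - 5*s + 4)Y = 1/(s - 8) + (3*s - 11).
Divide through and combine into a single rational function.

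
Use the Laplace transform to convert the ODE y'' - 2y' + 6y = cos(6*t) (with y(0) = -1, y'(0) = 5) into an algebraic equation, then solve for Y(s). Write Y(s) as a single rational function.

Apply the Laplace transform to the equation.
Using L{y''} = s^2 Y - s·y(0) - y'(0) and L{y'} = sY - y(0), with y(0) = -1, y'(0) = 5, the left side becomes (s^2 - 2*s + 6)Y - (-s + 7).
The right side is L{cos(6*t)} = s/(s^2 + 36).
So (s^2 - 2*s + 6)Y = s/(s^2 + 36) + (-s + 7).
Solve for Y(s) and write it as one ratio of polynomials.

Y(s) = (-s^3 + 7*s^2 - 35*s + 252)/(s^4 - 2*s^3 + 42*s^2 - 72*s + 216)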